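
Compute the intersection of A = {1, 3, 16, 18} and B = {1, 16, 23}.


A ∩ B = elements in both A and B
A = {1, 3, 16, 18}
B = {1, 16, 23}
A ∩ B = {1, 16}

A ∩ B = {1, 16}


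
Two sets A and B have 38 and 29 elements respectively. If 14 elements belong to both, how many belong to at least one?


|A ∪ B| = |A| + |B| - |A ∩ B|
= 38 + 29 - 14
= 53

|A ∪ B| = 53


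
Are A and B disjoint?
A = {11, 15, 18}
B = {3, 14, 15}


Disjoint means A ∩ B = ∅.
A ∩ B = {15}
A ∩ B ≠ ∅, so A and B are NOT disjoint.

No, A and B are not disjoint (A ∩ B = {15})


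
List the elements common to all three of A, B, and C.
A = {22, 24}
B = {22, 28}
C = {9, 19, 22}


A ∩ B = {22}
(A ∩ B) ∩ C = {22}

A ∩ B ∩ C = {22}


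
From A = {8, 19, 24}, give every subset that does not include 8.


A subset of A that omits 8 is a subset of A \ {8}, so there are 2^(n-1) = 2^2 = 4 of them.
Subsets excluding 8: ∅, {19}, {24}, {19, 24}

Subsets excluding 8 (4 total): ∅, {19}, {24}, {19, 24}


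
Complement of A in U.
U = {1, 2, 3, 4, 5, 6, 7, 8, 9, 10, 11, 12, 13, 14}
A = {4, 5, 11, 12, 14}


Aᶜ = U \ A = elements in U but not in A
U = {1, 2, 3, 4, 5, 6, 7, 8, 9, 10, 11, 12, 13, 14}
A = {4, 5, 11, 12, 14}
Aᶜ = {1, 2, 3, 6, 7, 8, 9, 10, 13}

Aᶜ = {1, 2, 3, 6, 7, 8, 9, 10, 13}


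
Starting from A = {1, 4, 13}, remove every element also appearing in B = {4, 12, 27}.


A \ B = elements in A but not in B
A = {1, 4, 13}
B = {4, 12, 27}
Remove from A any elements in B
A \ B = {1, 13}

A \ B = {1, 13}


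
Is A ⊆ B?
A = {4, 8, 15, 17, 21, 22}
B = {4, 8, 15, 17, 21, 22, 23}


A ⊆ B means every element of A is in B.
All elements of A are in B.
So A ⊆ B.

Yes, A ⊆ B


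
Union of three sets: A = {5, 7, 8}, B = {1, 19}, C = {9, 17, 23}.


A ∪ B = {1, 5, 7, 8, 19}
(A ∪ B) ∪ C = {1, 5, 7, 8, 9, 17, 19, 23}

A ∪ B ∪ C = {1, 5, 7, 8, 9, 17, 19, 23}


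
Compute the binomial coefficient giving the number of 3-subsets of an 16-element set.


C(n,k) = n! / (k!(n-k)!)
C(16,3) = 16! / (3!13!)
= 560

C(16,3) = 560


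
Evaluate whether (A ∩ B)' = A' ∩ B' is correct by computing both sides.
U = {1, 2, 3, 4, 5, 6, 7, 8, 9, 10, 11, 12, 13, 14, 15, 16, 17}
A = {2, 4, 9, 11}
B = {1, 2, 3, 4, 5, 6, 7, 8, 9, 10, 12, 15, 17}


LHS: A ∩ B = {2, 4, 9}
(A ∩ B)' = U \ (A ∩ B) = {1, 3, 5, 6, 7, 8, 10, 11, 12, 13, 14, 15, 16, 17}
A' = {1, 3, 5, 6, 7, 8, 10, 12, 13, 14, 15, 16, 17}, B' = {11, 13, 14, 16}
Claimed RHS: A' ∩ B' = {13, 14, 16}
Identity is INVALID: LHS = {1, 3, 5, 6, 7, 8, 10, 11, 12, 13, 14, 15, 16, 17} but the RHS claimed here equals {13, 14, 16}. The correct form is (A ∩ B)' = A' ∪ B'.

Identity is invalid: (A ∩ B)' = {1, 3, 5, 6, 7, 8, 10, 11, 12, 13, 14, 15, 16, 17} but A' ∩ B' = {13, 14, 16}. The correct De Morgan law is (A ∩ B)' = A' ∪ B'.


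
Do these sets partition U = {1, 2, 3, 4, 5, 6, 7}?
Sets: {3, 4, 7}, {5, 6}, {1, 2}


A partition requires: (1) non-empty parts, (2) pairwise disjoint, (3) union = U
Parts: {3, 4, 7}, {5, 6}, {1, 2}
Union of parts: {1, 2, 3, 4, 5, 6, 7}
U = {1, 2, 3, 4, 5, 6, 7}
All non-empty? True
Pairwise disjoint? True
Covers U? True

Yes, valid partition


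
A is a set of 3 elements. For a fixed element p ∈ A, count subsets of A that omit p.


Subsets of A avoiding p are subsets of A \ {p}, which has 2 elements.
Count = 2^(n-1) = 2^2
= 4

Number of subsets avoiding p = 4


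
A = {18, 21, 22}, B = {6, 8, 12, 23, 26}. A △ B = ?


A △ B = (A \ B) ∪ (B \ A) = elements in exactly one of A or B
A \ B = {18, 21, 22}
B \ A = {6, 8, 12, 23, 26}
A △ B = {6, 8, 12, 18, 21, 22, 23, 26}

A △ B = {6, 8, 12, 18, 21, 22, 23, 26}


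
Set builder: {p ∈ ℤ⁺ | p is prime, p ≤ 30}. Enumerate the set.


Checking each candidate:
Condition: primes ≤ 30
Result = {2, 3, 5, 7, 11, 13, 17, 19, 23, 29}

{2, 3, 5, 7, 11, 13, 17, 19, 23, 29}


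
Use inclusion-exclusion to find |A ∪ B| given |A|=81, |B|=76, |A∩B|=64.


|A ∪ B| = |A| + |B| - |A ∩ B|
= 81 + 76 - 64
= 93

|A ∪ B| = 93


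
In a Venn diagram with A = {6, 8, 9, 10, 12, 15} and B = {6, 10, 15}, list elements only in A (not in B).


A = {6, 8, 9, 10, 12, 15}
B = {6, 10, 15}
Region: only in A (not in B)
Elements: {8, 9, 12}

Elements only in A (not in B): {8, 9, 12}


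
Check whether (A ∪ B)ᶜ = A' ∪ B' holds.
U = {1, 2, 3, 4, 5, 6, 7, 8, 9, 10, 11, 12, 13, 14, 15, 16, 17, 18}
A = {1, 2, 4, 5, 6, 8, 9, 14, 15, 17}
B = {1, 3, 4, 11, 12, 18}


LHS: A ∪ B = {1, 2, 3, 4, 5, 6, 8, 9, 11, 12, 14, 15, 17, 18}
(A ∪ B)' = U \ (A ∪ B) = {7, 10, 13, 16}
A' = {3, 7, 10, 11, 12, 13, 16, 18}, B' = {2, 5, 6, 7, 8, 9, 10, 13, 14, 15, 16, 17}
Claimed RHS: A' ∪ B' = {2, 3, 5, 6, 7, 8, 9, 10, 11, 12, 13, 14, 15, 16, 17, 18}
Identity is INVALID: LHS = {7, 10, 13, 16} but the RHS claimed here equals {2, 3, 5, 6, 7, 8, 9, 10, 11, 12, 13, 14, 15, 16, 17, 18}. The correct form is (A ∪ B)' = A' ∩ B'.

Identity is invalid: (A ∪ B)' = {7, 10, 13, 16} but A' ∪ B' = {2, 3, 5, 6, 7, 8, 9, 10, 11, 12, 13, 14, 15, 16, 17, 18}. The correct De Morgan law is (A ∪ B)' = A' ∩ B'.


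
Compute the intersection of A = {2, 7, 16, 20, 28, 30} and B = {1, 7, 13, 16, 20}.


A ∩ B = elements in both A and B
A = {2, 7, 16, 20, 28, 30}
B = {1, 7, 13, 16, 20}
A ∩ B = {7, 16, 20}

A ∩ B = {7, 16, 20}


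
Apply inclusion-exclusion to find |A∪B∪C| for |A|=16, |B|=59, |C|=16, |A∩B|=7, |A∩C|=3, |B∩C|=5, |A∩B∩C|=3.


|A∪B∪C| = |A|+|B|+|C| - |A∩B|-|A∩C|-|B∩C| + |A∩B∩C|
= 16+59+16 - 7-3-5 + 3
= 91 - 15 + 3
= 79

|A ∪ B ∪ C| = 79


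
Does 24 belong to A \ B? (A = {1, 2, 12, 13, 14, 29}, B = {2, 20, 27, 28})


A = {1, 2, 12, 13, 14, 29}, B = {2, 20, 27, 28}
A \ B = elements in A but not in B
A \ B = {1, 12, 13, 14, 29}
Checking if 24 ∈ A \ B
24 is not in A \ B → False

24 ∉ A \ B


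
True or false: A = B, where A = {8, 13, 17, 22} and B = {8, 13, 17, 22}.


Two sets are equal iff they have exactly the same elements.
A = {8, 13, 17, 22}
B = {8, 13, 17, 22}
Same elements → A = B

Yes, A = B


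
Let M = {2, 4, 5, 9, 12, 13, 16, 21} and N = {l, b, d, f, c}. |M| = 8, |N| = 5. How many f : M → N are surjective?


n = |M| = 8, k = |N| = 5. Surjections via inclusion-exclusion:
S(n,k) = Σ(-1)^i × C(k,i) × (k-i)^n, i=0 to k
i=0: (-1)^0×C(5,0)×5^8 = 390625
i=1: (-1)^1×C(5,1)×4^8 = -327680
i=2: (-1)^2×C(5,2)×3^8 = 65610
i=3: (-1)^3×C(5,3)×2^8 = -2560
i=4: (-1)^4×C(5,4)×1^8 = 5
i=5: (-1)^5×C(5,5)×0^8 = 0
Total = 126000

Number of surjections = 126000


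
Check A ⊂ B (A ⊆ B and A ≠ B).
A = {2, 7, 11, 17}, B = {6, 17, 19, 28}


A ⊂ B requires: A ⊆ B AND A ≠ B.
A ⊆ B? No
A ⊄ B, so A is not a proper subset.

No, A is not a proper subset of B


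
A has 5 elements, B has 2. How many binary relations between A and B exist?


A relation from A to B is any subset of A × B.
|A × B| = 5 × 2 = 10
# relations = 2^|A × B| = 2^10 = 1024

Number of relations = 1024


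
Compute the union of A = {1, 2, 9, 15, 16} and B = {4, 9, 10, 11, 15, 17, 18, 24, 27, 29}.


A ∪ B = all elements in A or B (or both)
A = {1, 2, 9, 15, 16}
B = {4, 9, 10, 11, 15, 17, 18, 24, 27, 29}
A ∪ B = {1, 2, 4, 9, 10, 11, 15, 16, 17, 18, 24, 27, 29}

A ∪ B = {1, 2, 4, 9, 10, 11, 15, 16, 17, 18, 24, 27, 29}


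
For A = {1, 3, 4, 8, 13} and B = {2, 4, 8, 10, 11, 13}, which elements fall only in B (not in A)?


A = {1, 3, 4, 8, 13}
B = {2, 4, 8, 10, 11, 13}
Region: only in B (not in A)
Elements: {2, 10, 11}

Elements only in B (not in A): {2, 10, 11}


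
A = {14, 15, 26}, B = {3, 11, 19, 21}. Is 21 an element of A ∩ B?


A = {14, 15, 26}, B = {3, 11, 19, 21}
A ∩ B = elements in both A and B
A ∩ B = ∅
Checking if 21 ∈ A ∩ B
21 is not in A ∩ B → False

21 ∉ A ∩ B


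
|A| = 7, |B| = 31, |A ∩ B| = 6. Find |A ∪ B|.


|A ∪ B| = |A| + |B| - |A ∩ B|
= 7 + 31 - 6
= 32

|A ∪ B| = 32


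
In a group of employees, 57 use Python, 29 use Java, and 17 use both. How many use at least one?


|A ∪ B| = |A| + |B| - |A ∩ B|
= 57 + 29 - 17
= 69

|A ∪ B| = 69


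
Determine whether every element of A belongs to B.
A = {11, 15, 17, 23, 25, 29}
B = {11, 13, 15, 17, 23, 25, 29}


A ⊆ B means every element of A is in B.
All elements of A are in B.
So A ⊆ B.

Yes, A ⊆ B


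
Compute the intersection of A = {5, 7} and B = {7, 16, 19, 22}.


A ∩ B = elements in both A and B
A = {5, 7}
B = {7, 16, 19, 22}
A ∩ B = {7}

A ∩ B = {7}


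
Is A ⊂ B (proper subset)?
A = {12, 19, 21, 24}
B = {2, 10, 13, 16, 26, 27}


A ⊂ B requires: A ⊆ B AND A ≠ B.
A ⊆ B? No
A ⊄ B, so A is not a proper subset.

No, A is not a proper subset of B


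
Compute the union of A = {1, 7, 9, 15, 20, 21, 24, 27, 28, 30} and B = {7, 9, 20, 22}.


A ∪ B = all elements in A or B (or both)
A = {1, 7, 9, 15, 20, 21, 24, 27, 28, 30}
B = {7, 9, 20, 22}
A ∪ B = {1, 7, 9, 15, 20, 21, 22, 24, 27, 28, 30}

A ∪ B = {1, 7, 9, 15, 20, 21, 22, 24, 27, 28, 30}


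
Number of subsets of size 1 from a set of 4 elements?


C(n,k) = n! / (k!(n-k)!)
C(4,1) = 4! / (1!3!)
= 4

C(4,1) = 4


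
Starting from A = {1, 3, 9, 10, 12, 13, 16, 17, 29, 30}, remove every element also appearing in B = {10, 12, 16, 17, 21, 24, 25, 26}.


A \ B = elements in A but not in B
A = {1, 3, 9, 10, 12, 13, 16, 17, 29, 30}
B = {10, 12, 16, 17, 21, 24, 25, 26}
Remove from A any elements in B
A \ B = {1, 3, 9, 13, 29, 30}

A \ B = {1, 3, 9, 13, 29, 30}


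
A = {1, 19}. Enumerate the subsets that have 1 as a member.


A subset of A contains 1 iff the remaining 1 elements form any subset of A \ {1}.
Count: 2^(n-1) = 2^1 = 2
Subsets containing 1: {1}, {1, 19}

Subsets containing 1 (2 total): {1}, {1, 19}


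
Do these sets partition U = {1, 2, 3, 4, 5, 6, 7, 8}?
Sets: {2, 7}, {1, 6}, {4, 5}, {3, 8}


A partition requires: (1) non-empty parts, (2) pairwise disjoint, (3) union = U
Parts: {2, 7}, {1, 6}, {4, 5}, {3, 8}
Union of parts: {1, 2, 3, 4, 5, 6, 7, 8}
U = {1, 2, 3, 4, 5, 6, 7, 8}
All non-empty? True
Pairwise disjoint? True
Covers U? True

Yes, valid partition


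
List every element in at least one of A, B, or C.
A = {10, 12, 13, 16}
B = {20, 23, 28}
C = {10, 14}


A ∪ B = {10, 12, 13, 16, 20, 23, 28}
(A ∪ B) ∪ C = {10, 12, 13, 14, 16, 20, 23, 28}

A ∪ B ∪ C = {10, 12, 13, 14, 16, 20, 23, 28}


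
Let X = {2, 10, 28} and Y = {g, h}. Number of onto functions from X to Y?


n = |X| = 3, k = |Y| = 2. Surjections via inclusion-exclusion:
S(n,k) = Σ(-1)^i × C(k,i) × (k-i)^n, i=0 to k
i=0: (-1)^0×C(2,0)×2^3 = 8
i=1: (-1)^1×C(2,1)×1^3 = -2
i=2: (-1)^2×C(2,2)×0^3 = 0
Total = 6

Number of surjections = 6


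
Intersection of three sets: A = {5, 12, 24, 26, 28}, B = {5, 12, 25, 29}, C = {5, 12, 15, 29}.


A ∩ B = {5, 12}
(A ∩ B) ∩ C = {5, 12}

A ∩ B ∩ C = {5, 12}


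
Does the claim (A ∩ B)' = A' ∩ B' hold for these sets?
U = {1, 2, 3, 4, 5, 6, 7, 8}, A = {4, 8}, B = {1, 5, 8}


LHS: A ∩ B = {8}
(A ∩ B)' = U \ (A ∩ B) = {1, 2, 3, 4, 5, 6, 7}
A' = {1, 2, 3, 5, 6, 7}, B' = {2, 3, 4, 6, 7}
Claimed RHS: A' ∩ B' = {2, 3, 6, 7}
Identity is INVALID: LHS = {1, 2, 3, 4, 5, 6, 7} but the RHS claimed here equals {2, 3, 6, 7}. The correct form is (A ∩ B)' = A' ∪ B'.

Identity is invalid: (A ∩ B)' = {1, 2, 3, 4, 5, 6, 7} but A' ∩ B' = {2, 3, 6, 7}. The correct De Morgan law is (A ∩ B)' = A' ∪ B'.


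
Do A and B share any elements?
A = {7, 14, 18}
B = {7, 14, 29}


Disjoint means A ∩ B = ∅.
A ∩ B = {7, 14}
A ∩ B ≠ ∅, so A and B are NOT disjoint.

Yes — A and B share the element(s) of A ∩ B = {7, 14}, so they are not disjoint


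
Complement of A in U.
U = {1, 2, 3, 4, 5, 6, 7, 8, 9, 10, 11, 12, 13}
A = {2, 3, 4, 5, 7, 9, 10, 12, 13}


Aᶜ = U \ A = elements in U but not in A
U = {1, 2, 3, 4, 5, 6, 7, 8, 9, 10, 11, 12, 13}
A = {2, 3, 4, 5, 7, 9, 10, 12, 13}
Aᶜ = {1, 6, 8, 11}

Aᶜ = {1, 6, 8, 11}


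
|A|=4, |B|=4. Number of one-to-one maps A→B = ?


An injection sends each of |A| = 4 inputs to a distinct output in B.
# injections = |B|·(|B|-1)·…·(|B|-|A|+1) = 4! / (4 - 4)!
= 4 × 3 × 2 × 1
= 24

Number of injections = 24


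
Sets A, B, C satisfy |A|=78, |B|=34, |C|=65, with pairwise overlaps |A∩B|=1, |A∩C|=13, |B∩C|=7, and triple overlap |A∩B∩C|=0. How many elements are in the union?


|A∪B∪C| = |A|+|B|+|C| - |A∩B|-|A∩C|-|B∩C| + |A∩B∩C|
= 78+34+65 - 1-13-7 + 0
= 177 - 21 + 0
= 156

|A ∪ B ∪ C| = 156


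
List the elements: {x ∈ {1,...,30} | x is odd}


Checking each candidate:
Condition: odd numbers in {1,...,30}
Result = {1, 3, 5, 7, 9, 11, 13, 15, 17, 19, 21, 23, 25, 27, 29}

{1, 3, 5, 7, 9, 11, 13, 15, 17, 19, 21, 23, 25, 27, 29}


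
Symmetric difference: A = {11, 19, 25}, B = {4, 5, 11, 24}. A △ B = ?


A △ B = (A \ B) ∪ (B \ A) = elements in exactly one of A or B
A \ B = {19, 25}
B \ A = {4, 5, 24}
A △ B = {4, 5, 19, 24, 25}

A △ B = {4, 5, 19, 24, 25}


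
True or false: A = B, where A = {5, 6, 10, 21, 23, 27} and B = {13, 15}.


Two sets are equal iff they have exactly the same elements.
A = {5, 6, 10, 21, 23, 27}
B = {13, 15}
Differences: {5, 6, 10, 13, 15, 21, 23, 27}
A ≠ B

No, A ≠ B


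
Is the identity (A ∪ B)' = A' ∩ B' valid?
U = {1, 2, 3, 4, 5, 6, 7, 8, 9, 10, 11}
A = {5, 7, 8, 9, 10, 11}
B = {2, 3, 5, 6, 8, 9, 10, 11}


LHS: A ∪ B = {2, 3, 5, 6, 7, 8, 9, 10, 11}
(A ∪ B)' = U \ (A ∪ B) = {1, 4}
A' = {1, 2, 3, 4, 6}, B' = {1, 4, 7}
Claimed RHS: A' ∩ B' = {1, 4}
Identity is VALID: LHS = RHS = {1, 4} ✓

Identity is valid. (A ∪ B)' = A' ∩ B' = {1, 4}


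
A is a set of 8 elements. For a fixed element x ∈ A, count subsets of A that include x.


Subsets of A containing x correspond to subsets of A \ {x}, which has 7 elements.
Count = 2^(n-1) = 2^7
= 128

Number of subsets containing x = 128


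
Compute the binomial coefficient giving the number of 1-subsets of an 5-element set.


C(n,k) = n! / (k!(n-k)!)
C(5,1) = 5! / (1!4!)
= 5

C(5,1) = 5


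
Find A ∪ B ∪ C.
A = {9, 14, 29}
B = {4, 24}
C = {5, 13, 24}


A ∪ B = {4, 9, 14, 24, 29}
(A ∪ B) ∪ C = {4, 5, 9, 13, 14, 24, 29}

A ∪ B ∪ C = {4, 5, 9, 13, 14, 24, 29}


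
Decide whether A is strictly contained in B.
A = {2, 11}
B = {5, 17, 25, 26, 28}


A ⊂ B requires: A ⊆ B AND A ≠ B.
A ⊆ B? No
A ⊄ B, so A is not a proper subset.

No, A is not a proper subset of B


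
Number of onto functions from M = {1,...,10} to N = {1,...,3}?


n = |M| = 10, k = |N| = 3. Surjections via inclusion-exclusion:
S(n,k) = Σ(-1)^i × C(k,i) × (k-i)^n, i=0 to k
i=0: (-1)^0×C(3,0)×3^10 = 59049
i=1: (-1)^1×C(3,1)×2^10 = -3072
i=2: (-1)^2×C(3,2)×1^10 = 3
i=3: (-1)^3×C(3,3)×0^10 = 0
Total = 55980

Number of surjections = 55980


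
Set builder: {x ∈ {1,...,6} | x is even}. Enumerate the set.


Checking each candidate:
Condition: even numbers in {1,...,6}
Result = {2, 4, 6}

{2, 4, 6}


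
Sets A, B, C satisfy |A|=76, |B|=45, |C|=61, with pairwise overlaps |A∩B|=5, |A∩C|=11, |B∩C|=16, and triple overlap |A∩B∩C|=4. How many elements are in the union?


|A∪B∪C| = |A|+|B|+|C| - |A∩B|-|A∩C|-|B∩C| + |A∩B∩C|
= 76+45+61 - 5-11-16 + 4
= 182 - 32 + 4
= 154

|A ∪ B ∪ C| = 154


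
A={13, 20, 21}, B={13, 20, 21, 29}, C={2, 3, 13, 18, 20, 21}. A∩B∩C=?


A ∩ B = {13, 20, 21}
(A ∩ B) ∩ C = {13, 20, 21}

A ∩ B ∩ C = {13, 20, 21}


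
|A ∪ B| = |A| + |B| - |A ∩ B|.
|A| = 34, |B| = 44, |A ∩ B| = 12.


|A ∪ B| = |A| + |B| - |A ∩ B|
= 34 + 44 - 12
= 66

|A ∪ B| = 66


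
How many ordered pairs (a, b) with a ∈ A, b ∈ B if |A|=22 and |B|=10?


|A × B| = |A| × |B|
= 22 × 10
= 220

|A × B| = 220


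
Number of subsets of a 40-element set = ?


Number of subsets = 2^n
= 2^40
= 1099511627776

|P(A)| = 1099511627776


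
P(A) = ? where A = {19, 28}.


|A| = 2, so |P(A)| = 2^2 = 4
Enumerate subsets by cardinality (0 to 2):
∅, {19}, {28}, {19, 28}

P(A) has 4 subsets: ∅, {19}, {28}, {19, 28}


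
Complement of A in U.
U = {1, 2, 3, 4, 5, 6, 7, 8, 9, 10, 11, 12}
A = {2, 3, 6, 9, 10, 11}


Aᶜ = U \ A = elements in U but not in A
U = {1, 2, 3, 4, 5, 6, 7, 8, 9, 10, 11, 12}
A = {2, 3, 6, 9, 10, 11}
Aᶜ = {1, 4, 5, 7, 8, 12}

Aᶜ = {1, 4, 5, 7, 8, 12}


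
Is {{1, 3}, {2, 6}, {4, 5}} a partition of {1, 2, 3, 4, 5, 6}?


A partition requires: (1) non-empty parts, (2) pairwise disjoint, (3) union = U
Parts: {1, 3}, {2, 6}, {4, 5}
Union of parts: {1, 2, 3, 4, 5, 6}
U = {1, 2, 3, 4, 5, 6}
All non-empty? True
Pairwise disjoint? True
Covers U? True

Yes, valid partition


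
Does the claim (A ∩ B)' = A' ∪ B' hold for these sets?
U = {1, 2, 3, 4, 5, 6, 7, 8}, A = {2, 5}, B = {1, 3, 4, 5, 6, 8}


LHS: A ∩ B = {5}
(A ∩ B)' = U \ (A ∩ B) = {1, 2, 3, 4, 6, 7, 8}
A' = {1, 3, 4, 6, 7, 8}, B' = {2, 7}
Claimed RHS: A' ∪ B' = {1, 2, 3, 4, 6, 7, 8}
Identity is VALID: LHS = RHS = {1, 2, 3, 4, 6, 7, 8} ✓

Identity is valid. (A ∩ B)' = A' ∪ B' = {1, 2, 3, 4, 6, 7, 8}


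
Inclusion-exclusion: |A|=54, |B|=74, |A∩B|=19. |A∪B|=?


|A ∪ B| = |A| + |B| - |A ∩ B|
= 54 + 74 - 19
= 109

|A ∪ B| = 109


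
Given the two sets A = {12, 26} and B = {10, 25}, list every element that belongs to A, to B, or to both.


A ∪ B = all elements in A or B (or both)
A = {12, 26}
B = {10, 25}
A ∪ B = {10, 12, 25, 26}

A ∪ B = {10, 12, 25, 26}


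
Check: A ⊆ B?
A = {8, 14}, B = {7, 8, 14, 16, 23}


A ⊆ B means every element of A is in B.
All elements of A are in B.
So A ⊆ B.

Yes, A ⊆ B


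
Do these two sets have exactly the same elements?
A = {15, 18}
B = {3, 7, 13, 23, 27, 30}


Two sets are equal iff they have exactly the same elements.
A = {15, 18}
B = {3, 7, 13, 23, 27, 30}
Differences: {3, 7, 13, 15, 18, 23, 27, 30}
A ≠ B

No, A ≠ B


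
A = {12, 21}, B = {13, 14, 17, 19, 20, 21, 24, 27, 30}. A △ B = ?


A △ B = (A \ B) ∪ (B \ A) = elements in exactly one of A or B
A \ B = {12}
B \ A = {13, 14, 17, 19, 20, 24, 27, 30}
A △ B = {12, 13, 14, 17, 19, 20, 24, 27, 30}

A △ B = {12, 13, 14, 17, 19, 20, 24, 27, 30}


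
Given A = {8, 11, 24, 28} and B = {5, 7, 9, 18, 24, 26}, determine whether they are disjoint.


Disjoint means A ∩ B = ∅.
A ∩ B = {24}
A ∩ B ≠ ∅, so A and B are NOT disjoint.

No, A and B are not disjoint (A ∩ B = {24})


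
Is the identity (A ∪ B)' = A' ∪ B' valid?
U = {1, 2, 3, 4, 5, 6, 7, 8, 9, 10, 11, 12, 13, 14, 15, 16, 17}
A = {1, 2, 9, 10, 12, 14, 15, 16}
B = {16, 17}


LHS: A ∪ B = {1, 2, 9, 10, 12, 14, 15, 16, 17}
(A ∪ B)' = U \ (A ∪ B) = {3, 4, 5, 6, 7, 8, 11, 13}
A' = {3, 4, 5, 6, 7, 8, 11, 13, 17}, B' = {1, 2, 3, 4, 5, 6, 7, 8, 9, 10, 11, 12, 13, 14, 15}
Claimed RHS: A' ∪ B' = {1, 2, 3, 4, 5, 6, 7, 8, 9, 10, 11, 12, 13, 14, 15, 17}
Identity is INVALID: LHS = {3, 4, 5, 6, 7, 8, 11, 13} but the RHS claimed here equals {1, 2, 3, 4, 5, 6, 7, 8, 9, 10, 11, 12, 13, 14, 15, 17}. The correct form is (A ∪ B)' = A' ∩ B'.

Identity is invalid: (A ∪ B)' = {3, 4, 5, 6, 7, 8, 11, 13} but A' ∪ B' = {1, 2, 3, 4, 5, 6, 7, 8, 9, 10, 11, 12, 13, 14, 15, 17}. The correct De Morgan law is (A ∪ B)' = A' ∩ B'.


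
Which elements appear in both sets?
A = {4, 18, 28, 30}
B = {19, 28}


A ∩ B = elements in both A and B
A = {4, 18, 28, 30}
B = {19, 28}
A ∩ B = {28}

A ∩ B = {28}


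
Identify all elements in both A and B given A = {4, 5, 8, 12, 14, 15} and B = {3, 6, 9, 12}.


A = {4, 5, 8, 12, 14, 15}
B = {3, 6, 9, 12}
Region: in both A and B
Elements: {12}

Elements in both A and B: {12}


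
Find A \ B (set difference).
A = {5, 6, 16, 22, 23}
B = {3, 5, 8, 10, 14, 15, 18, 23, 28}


A \ B = elements in A but not in B
A = {5, 6, 16, 22, 23}
B = {3, 5, 8, 10, 14, 15, 18, 23, 28}
Remove from A any elements in B
A \ B = {6, 16, 22}

A \ B = {6, 16, 22}


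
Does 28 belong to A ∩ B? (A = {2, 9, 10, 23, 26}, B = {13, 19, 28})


A = {2, 9, 10, 23, 26}, B = {13, 19, 28}
A ∩ B = elements in both A and B
A ∩ B = ∅
Checking if 28 ∈ A ∩ B
28 is not in A ∩ B → False

28 ∉ A ∩ B


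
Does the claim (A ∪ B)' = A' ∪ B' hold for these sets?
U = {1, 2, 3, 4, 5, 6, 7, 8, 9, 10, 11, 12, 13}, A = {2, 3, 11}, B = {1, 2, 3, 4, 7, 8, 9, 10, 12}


LHS: A ∪ B = {1, 2, 3, 4, 7, 8, 9, 10, 11, 12}
(A ∪ B)' = U \ (A ∪ B) = {5, 6, 13}
A' = {1, 4, 5, 6, 7, 8, 9, 10, 12, 13}, B' = {5, 6, 11, 13}
Claimed RHS: A' ∪ B' = {1, 4, 5, 6, 7, 8, 9, 10, 11, 12, 13}
Identity is INVALID: LHS = {5, 6, 13} but the RHS claimed here equals {1, 4, 5, 6, 7, 8, 9, 10, 11, 12, 13}. The correct form is (A ∪ B)' = A' ∩ B'.

Identity is invalid: (A ∪ B)' = {5, 6, 13} but A' ∪ B' = {1, 4, 5, 6, 7, 8, 9, 10, 11, 12, 13}. The correct De Morgan law is (A ∪ B)' = A' ∩ B'.


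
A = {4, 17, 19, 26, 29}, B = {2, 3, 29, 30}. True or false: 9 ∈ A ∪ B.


A = {4, 17, 19, 26, 29}, B = {2, 3, 29, 30}
A ∪ B = all elements in A or B
A ∪ B = {2, 3, 4, 17, 19, 26, 29, 30}
Checking if 9 ∈ A ∪ B
9 is not in A ∪ B → False

9 ∉ A ∪ B


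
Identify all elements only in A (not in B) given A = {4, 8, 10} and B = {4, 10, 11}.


A = {4, 8, 10}
B = {4, 10, 11}
Region: only in A (not in B)
Elements: {8}

Elements only in A (not in B): {8}


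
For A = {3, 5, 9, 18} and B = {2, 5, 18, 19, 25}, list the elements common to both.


A ∩ B = elements in both A and B
A = {3, 5, 9, 18}
B = {2, 5, 18, 19, 25}
A ∩ B = {5, 18}

A ∩ B = {5, 18}


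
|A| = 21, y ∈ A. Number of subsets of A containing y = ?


Subsets of A containing y correspond to subsets of A \ {y}, which has 20 elements.
Count = 2^(n-1) = 2^20
= 1048576

Number of subsets containing y = 1048576


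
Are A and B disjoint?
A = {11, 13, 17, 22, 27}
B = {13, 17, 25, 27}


Disjoint means A ∩ B = ∅.
A ∩ B = {13, 17, 27}
A ∩ B ≠ ∅, so A and B are NOT disjoint.

No, A and B are not disjoint (A ∩ B = {13, 17, 27})


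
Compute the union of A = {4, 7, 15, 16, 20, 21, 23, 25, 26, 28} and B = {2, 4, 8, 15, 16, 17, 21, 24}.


A ∪ B = all elements in A or B (or both)
A = {4, 7, 15, 16, 20, 21, 23, 25, 26, 28}
B = {2, 4, 8, 15, 16, 17, 21, 24}
A ∪ B = {2, 4, 7, 8, 15, 16, 17, 20, 21, 23, 24, 25, 26, 28}

A ∪ B = {2, 4, 7, 8, 15, 16, 17, 20, 21, 23, 24, 25, 26, 28}


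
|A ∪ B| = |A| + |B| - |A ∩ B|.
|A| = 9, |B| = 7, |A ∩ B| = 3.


|A ∪ B| = |A| + |B| - |A ∩ B|
= 9 + 7 - 3
= 13

|A ∪ B| = 13


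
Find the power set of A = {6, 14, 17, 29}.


|A| = 4, so |P(A)| = 2^4 = 16
Enumerate subsets by cardinality (0 to 4):
∅, {6}, {14}, {17}, {29}, {6, 14}, {6, 17}, {6, 29}, {14, 17}, {14, 29}, {17, 29}, {6, 14, 17}, {6, 14, 29}, {6, 17, 29}, {14, 17, 29}, {6, 14, 17, 29}

P(A) has 16 subsets: ∅, {6}, {14}, {17}, {29}, {6, 14}, {6, 17}, {6, 29}, {14, 17}, {14, 29}, {17, 29}, {6, 14, 17}, {6, 14, 29}, {6, 17, 29}, {14, 17, 29}, {6, 14, 17, 29}


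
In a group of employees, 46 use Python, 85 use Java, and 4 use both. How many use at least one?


|A ∪ B| = |A| + |B| - |A ∩ B|
= 46 + 85 - 4
= 127

|A ∪ B| = 127


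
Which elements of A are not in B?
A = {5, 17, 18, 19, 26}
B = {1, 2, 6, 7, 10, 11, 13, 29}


A \ B = elements in A but not in B
A = {5, 17, 18, 19, 26}
B = {1, 2, 6, 7, 10, 11, 13, 29}
Remove from A any elements in B
A \ B = {5, 17, 18, 19, 26}

A \ B = {5, 17, 18, 19, 26}


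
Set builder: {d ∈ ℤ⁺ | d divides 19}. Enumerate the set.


Checking each candidate:
Condition: positive divisors of 19
Result = {1, 19}

{1, 19}


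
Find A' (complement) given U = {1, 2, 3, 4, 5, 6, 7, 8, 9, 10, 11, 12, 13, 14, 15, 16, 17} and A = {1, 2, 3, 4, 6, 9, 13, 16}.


Aᶜ = U \ A = elements in U but not in A
U = {1, 2, 3, 4, 5, 6, 7, 8, 9, 10, 11, 12, 13, 14, 15, 16, 17}
A = {1, 2, 3, 4, 6, 9, 13, 16}
Aᶜ = {5, 7, 8, 10, 11, 12, 14, 15, 17}

Aᶜ = {5, 7, 8, 10, 11, 12, 14, 15, 17}


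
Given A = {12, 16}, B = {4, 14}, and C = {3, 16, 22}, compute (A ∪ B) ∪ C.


A ∪ B = {4, 12, 14, 16}
(A ∪ B) ∪ C = {3, 4, 12, 14, 16, 22}

A ∪ B ∪ C = {3, 4, 12, 14, 16, 22}


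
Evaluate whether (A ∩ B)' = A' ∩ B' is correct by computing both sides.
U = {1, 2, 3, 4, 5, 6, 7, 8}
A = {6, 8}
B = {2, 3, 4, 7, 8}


LHS: A ∩ B = {8}
(A ∩ B)' = U \ (A ∩ B) = {1, 2, 3, 4, 5, 6, 7}
A' = {1, 2, 3, 4, 5, 7}, B' = {1, 5, 6}
Claimed RHS: A' ∩ B' = {1, 5}
Identity is INVALID: LHS = {1, 2, 3, 4, 5, 6, 7} but the RHS claimed here equals {1, 5}. The correct form is (A ∩ B)' = A' ∪ B'.

Identity is invalid: (A ∩ B)' = {1, 2, 3, 4, 5, 6, 7} but A' ∩ B' = {1, 5}. The correct De Morgan law is (A ∩ B)' = A' ∪ B'.


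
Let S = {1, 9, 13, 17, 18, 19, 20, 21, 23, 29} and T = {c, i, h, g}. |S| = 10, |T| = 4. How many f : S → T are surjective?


n = |S| = 10, k = |T| = 4. Surjections via inclusion-exclusion:
S(n,k) = Σ(-1)^i × C(k,i) × (k-i)^n, i=0 to k
i=0: (-1)^0×C(4,0)×4^10 = 1048576
i=1: (-1)^1×C(4,1)×3^10 = -236196
i=2: (-1)^2×C(4,2)×2^10 = 6144
i=3: (-1)^3×C(4,3)×1^10 = -4
i=4: (-1)^4×C(4,4)×0^10 = 0
Total = 818520

Number of surjections = 818520


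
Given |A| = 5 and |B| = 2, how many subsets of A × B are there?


A relation from A to B is any subset of A × B.
|A × B| = 5 × 2 = 10
# relations = 2^|A × B| = 2^10 = 1024

Number of relations = 1024


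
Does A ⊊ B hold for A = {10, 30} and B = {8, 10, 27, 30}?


A ⊂ B requires: A ⊆ B AND A ≠ B.
A ⊆ B? Yes
A = B? No
A ⊂ B: Yes (A is a proper subset of B)

Yes, A ⊂ B


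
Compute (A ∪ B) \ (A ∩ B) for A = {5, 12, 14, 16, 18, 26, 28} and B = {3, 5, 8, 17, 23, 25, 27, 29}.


A △ B = (A \ B) ∪ (B \ A) = elements in exactly one of A or B
A \ B = {12, 14, 16, 18, 26, 28}
B \ A = {3, 8, 17, 23, 25, 27, 29}
A △ B = {3, 8, 12, 14, 16, 17, 18, 23, 25, 26, 27, 28, 29}

A △ B = {3, 8, 12, 14, 16, 17, 18, 23, 25, 26, 27, 28, 29}


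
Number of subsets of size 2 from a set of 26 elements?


C(n,k) = n! / (k!(n-k)!)
C(26,2) = 26! / (2!24!)
= 325

C(26,2) = 325


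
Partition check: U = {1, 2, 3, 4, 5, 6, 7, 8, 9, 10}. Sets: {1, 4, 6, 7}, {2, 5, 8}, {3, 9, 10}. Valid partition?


A partition requires: (1) non-empty parts, (2) pairwise disjoint, (3) union = U
Parts: {1, 4, 6, 7}, {2, 5, 8}, {3, 9, 10}
Union of parts: {1, 2, 3, 4, 5, 6, 7, 8, 9, 10}
U = {1, 2, 3, 4, 5, 6, 7, 8, 9, 10}
All non-empty? True
Pairwise disjoint? True
Covers U? True

Yes, valid partition


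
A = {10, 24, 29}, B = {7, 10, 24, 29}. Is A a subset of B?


A ⊆ B means every element of A is in B.
All elements of A are in B.
So A ⊆ B.

Yes, A ⊆ B


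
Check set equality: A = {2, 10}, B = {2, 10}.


Two sets are equal iff they have exactly the same elements.
A = {2, 10}
B = {2, 10}
Same elements → A = B

Yes, A = B


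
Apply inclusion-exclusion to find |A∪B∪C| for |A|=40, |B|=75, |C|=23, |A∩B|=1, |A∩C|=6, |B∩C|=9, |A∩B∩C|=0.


|A∪B∪C| = |A|+|B|+|C| - |A∩B|-|A∩C|-|B∩C| + |A∩B∩C|
= 40+75+23 - 1-6-9 + 0
= 138 - 16 + 0
= 122

|A ∪ B ∪ C| = 122


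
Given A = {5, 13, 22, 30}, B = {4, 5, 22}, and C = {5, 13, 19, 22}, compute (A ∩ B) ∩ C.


A ∩ B = {5, 22}
(A ∩ B) ∩ C = {5, 22}

A ∩ B ∩ C = {5, 22}


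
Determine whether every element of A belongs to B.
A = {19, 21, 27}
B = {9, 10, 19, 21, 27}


A ⊆ B means every element of A is in B.
All elements of A are in B.
So A ⊆ B.

Yes, A ⊆ B


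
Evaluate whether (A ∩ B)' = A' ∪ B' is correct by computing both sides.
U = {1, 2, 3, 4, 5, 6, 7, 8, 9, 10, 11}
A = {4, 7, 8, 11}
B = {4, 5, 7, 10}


LHS: A ∩ B = {4, 7}
(A ∩ B)' = U \ (A ∩ B) = {1, 2, 3, 5, 6, 8, 9, 10, 11}
A' = {1, 2, 3, 5, 6, 9, 10}, B' = {1, 2, 3, 6, 8, 9, 11}
Claimed RHS: A' ∪ B' = {1, 2, 3, 5, 6, 8, 9, 10, 11}
Identity is VALID: LHS = RHS = {1, 2, 3, 5, 6, 8, 9, 10, 11} ✓

Identity is valid. (A ∩ B)' = A' ∪ B' = {1, 2, 3, 5, 6, 8, 9, 10, 11}


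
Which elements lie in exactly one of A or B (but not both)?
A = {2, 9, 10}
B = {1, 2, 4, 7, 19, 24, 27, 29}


A △ B = (A \ B) ∪ (B \ A) = elements in exactly one of A or B
A \ B = {9, 10}
B \ A = {1, 4, 7, 19, 24, 27, 29}
A △ B = {1, 4, 7, 9, 10, 19, 24, 27, 29}

A △ B = {1, 4, 7, 9, 10, 19, 24, 27, 29}


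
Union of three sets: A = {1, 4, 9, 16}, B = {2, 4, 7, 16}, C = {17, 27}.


A ∪ B = {1, 2, 4, 7, 9, 16}
(A ∪ B) ∪ C = {1, 2, 4, 7, 9, 16, 17, 27}

A ∪ B ∪ C = {1, 2, 4, 7, 9, 16, 17, 27}


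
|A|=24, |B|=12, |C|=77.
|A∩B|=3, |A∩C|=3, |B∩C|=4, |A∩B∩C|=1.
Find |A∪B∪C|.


|A∪B∪C| = |A|+|B|+|C| - |A∩B|-|A∩C|-|B∩C| + |A∩B∩C|
= 24+12+77 - 3-3-4 + 1
= 113 - 10 + 1
= 104

|A ∪ B ∪ C| = 104


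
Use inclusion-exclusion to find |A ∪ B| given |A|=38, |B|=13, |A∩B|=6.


|A ∪ B| = |A| + |B| - |A ∩ B|
= 38 + 13 - 6
= 45

|A ∪ B| = 45


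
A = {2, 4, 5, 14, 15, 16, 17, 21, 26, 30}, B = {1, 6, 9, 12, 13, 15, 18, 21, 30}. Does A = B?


Two sets are equal iff they have exactly the same elements.
A = {2, 4, 5, 14, 15, 16, 17, 21, 26, 30}
B = {1, 6, 9, 12, 13, 15, 18, 21, 30}
Differences: {1, 2, 4, 5, 6, 9, 12, 13, 14, 16, 17, 18, 26}
A ≠ B

No, A ≠ B


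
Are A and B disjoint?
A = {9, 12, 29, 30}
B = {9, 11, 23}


Disjoint means A ∩ B = ∅.
A ∩ B = {9}
A ∩ B ≠ ∅, so A and B are NOT disjoint.

No, A and B are not disjoint (A ∩ B = {9})


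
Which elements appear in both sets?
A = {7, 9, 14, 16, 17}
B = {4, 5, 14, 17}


A ∩ B = elements in both A and B
A = {7, 9, 14, 16, 17}
B = {4, 5, 14, 17}
A ∩ B = {14, 17}

A ∩ B = {14, 17}


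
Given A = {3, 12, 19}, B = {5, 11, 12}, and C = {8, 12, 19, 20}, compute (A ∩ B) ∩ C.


A ∩ B = {12}
(A ∩ B) ∩ C = {12}

A ∩ B ∩ C = {12}


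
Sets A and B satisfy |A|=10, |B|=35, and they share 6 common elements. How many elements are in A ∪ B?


|A ∪ B| = |A| + |B| - |A ∩ B|
= 10 + 35 - 6
= 39

|A ∪ B| = 39


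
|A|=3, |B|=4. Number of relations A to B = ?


A relation from A to B is any subset of A × B.
|A × B| = 3 × 4 = 12
# relations = 2^|A × B| = 2^12 = 4096

Number of relations = 4096


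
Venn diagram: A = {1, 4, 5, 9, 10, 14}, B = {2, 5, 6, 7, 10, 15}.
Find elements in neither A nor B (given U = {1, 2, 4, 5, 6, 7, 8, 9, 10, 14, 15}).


A = {1, 4, 5, 9, 10, 14}
B = {2, 5, 6, 7, 10, 15}
Region: in neither A nor B (given U = {1, 2, 4, 5, 6, 7, 8, 9, 10, 14, 15})
Elements: {8}

Elements in neither A nor B (given U = {1, 2, 4, 5, 6, 7, 8, 9, 10, 14, 15}): {8}


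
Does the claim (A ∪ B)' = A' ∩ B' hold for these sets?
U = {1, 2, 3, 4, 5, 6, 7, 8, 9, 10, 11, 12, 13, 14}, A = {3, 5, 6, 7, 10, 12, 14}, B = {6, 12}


LHS: A ∪ B = {3, 5, 6, 7, 10, 12, 14}
(A ∪ B)' = U \ (A ∪ B) = {1, 2, 4, 8, 9, 11, 13}
A' = {1, 2, 4, 8, 9, 11, 13}, B' = {1, 2, 3, 4, 5, 7, 8, 9, 10, 11, 13, 14}
Claimed RHS: A' ∩ B' = {1, 2, 4, 8, 9, 11, 13}
Identity is VALID: LHS = RHS = {1, 2, 4, 8, 9, 11, 13} ✓

Identity is valid. (A ∪ B)' = A' ∩ B' = {1, 2, 4, 8, 9, 11, 13}


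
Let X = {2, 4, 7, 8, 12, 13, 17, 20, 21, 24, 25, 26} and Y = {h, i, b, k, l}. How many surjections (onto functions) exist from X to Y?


n = |X| = 12, k = |Y| = 5. Surjections via inclusion-exclusion:
S(n,k) = Σ(-1)^i × C(k,i) × (k-i)^n, i=0 to k
i=0: (-1)^0×C(5,0)×5^12 = 244140625
i=1: (-1)^1×C(5,1)×4^12 = -83886080
i=2: (-1)^2×C(5,2)×3^12 = 5314410
i=3: (-1)^3×C(5,3)×2^12 = -40960
i=4: (-1)^4×C(5,4)×1^12 = 5
i=5: (-1)^5×C(5,5)×0^12 = 0
Total = 165528000

Number of surjections = 165528000


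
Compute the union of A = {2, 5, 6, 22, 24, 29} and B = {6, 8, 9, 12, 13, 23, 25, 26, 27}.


A ∪ B = all elements in A or B (or both)
A = {2, 5, 6, 22, 24, 29}
B = {6, 8, 9, 12, 13, 23, 25, 26, 27}
A ∪ B = {2, 5, 6, 8, 9, 12, 13, 22, 23, 24, 25, 26, 27, 29}

A ∪ B = {2, 5, 6, 8, 9, 12, 13, 22, 23, 24, 25, 26, 27, 29}


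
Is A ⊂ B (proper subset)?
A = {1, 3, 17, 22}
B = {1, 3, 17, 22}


A ⊂ B requires: A ⊆ B AND A ≠ B.
A ⊆ B? Yes
A = B? Yes
A = B, so A is not a PROPER subset.

No, A is not a proper subset of B


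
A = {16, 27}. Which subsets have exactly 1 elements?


|A| = 2, so A has C(2,1) = 2 subsets of size 1.
Enumerate by choosing 1 elements from A at a time:
{16}, {27}

1-element subsets (2 total): {16}, {27}


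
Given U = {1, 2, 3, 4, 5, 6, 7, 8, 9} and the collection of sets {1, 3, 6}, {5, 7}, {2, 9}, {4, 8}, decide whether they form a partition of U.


A partition requires: (1) non-empty parts, (2) pairwise disjoint, (3) union = U
Parts: {1, 3, 6}, {5, 7}, {2, 9}, {4, 8}
Union of parts: {1, 2, 3, 4, 5, 6, 7, 8, 9}
U = {1, 2, 3, 4, 5, 6, 7, 8, 9}
All non-empty? True
Pairwise disjoint? True
Covers U? True

Yes, valid partition


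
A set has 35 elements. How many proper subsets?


Total subsets = 2^n = 2^35 = 34359738368
Proper subsets exclude the set itself: 2^n - 1
= 34359738368 - 1
= 34359738367

Number of proper subsets = 34359738367


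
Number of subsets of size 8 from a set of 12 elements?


C(n,k) = n! / (k!(n-k)!)
C(12,8) = 12! / (8!4!)
= 495

C(12,8) = 495


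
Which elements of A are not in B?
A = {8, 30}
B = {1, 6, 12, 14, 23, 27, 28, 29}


A \ B = elements in A but not in B
A = {8, 30}
B = {1, 6, 12, 14, 23, 27, 28, 29}
Remove from A any elements in B
A \ B = {8, 30}

A \ B = {8, 30}


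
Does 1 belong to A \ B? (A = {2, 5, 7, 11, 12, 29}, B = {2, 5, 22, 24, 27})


A = {2, 5, 7, 11, 12, 29}, B = {2, 5, 22, 24, 27}
A \ B = elements in A but not in B
A \ B = {7, 11, 12, 29}
Checking if 1 ∈ A \ B
1 is not in A \ B → False

1 ∉ A \ B


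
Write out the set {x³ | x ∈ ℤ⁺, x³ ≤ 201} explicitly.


Checking each candidate:
Condition: positive perfect cubes ≤ 201
Result = {1, 8, 27, 64, 125}

{1, 8, 27, 64, 125}


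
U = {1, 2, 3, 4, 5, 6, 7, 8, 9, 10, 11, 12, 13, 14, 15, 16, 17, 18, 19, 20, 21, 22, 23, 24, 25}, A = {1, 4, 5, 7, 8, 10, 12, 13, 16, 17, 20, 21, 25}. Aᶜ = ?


Aᶜ = U \ A = elements in U but not in A
U = {1, 2, 3, 4, 5, 6, 7, 8, 9, 10, 11, 12, 13, 14, 15, 16, 17, 18, 19, 20, 21, 22, 23, 24, 25}
A = {1, 4, 5, 7, 8, 10, 12, 13, 16, 17, 20, 21, 25}
Aᶜ = {2, 3, 6, 9, 11, 14, 15, 18, 19, 22, 23, 24}

Aᶜ = {2, 3, 6, 9, 11, 14, 15, 18, 19, 22, 23, 24}


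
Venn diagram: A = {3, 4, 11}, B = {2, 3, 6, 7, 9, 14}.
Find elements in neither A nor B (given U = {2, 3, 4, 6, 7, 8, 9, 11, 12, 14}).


A = {3, 4, 11}
B = {2, 3, 6, 7, 9, 14}
Region: in neither A nor B (given U = {2, 3, 4, 6, 7, 8, 9, 11, 12, 14})
Elements: {8, 12}

Elements in neither A nor B (given U = {2, 3, 4, 6, 7, 8, 9, 11, 12, 14}): {8, 12}


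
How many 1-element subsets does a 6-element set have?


C(n,k) = n! / (k!(n-k)!)
C(6,1) = 6! / (1!5!)
= 6

C(6,1) = 6


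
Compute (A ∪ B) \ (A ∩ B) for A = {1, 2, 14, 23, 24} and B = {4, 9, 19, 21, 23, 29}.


A △ B = (A \ B) ∪ (B \ A) = elements in exactly one of A or B
A \ B = {1, 2, 14, 24}
B \ A = {4, 9, 19, 21, 29}
A △ B = {1, 2, 4, 9, 14, 19, 21, 24, 29}

A △ B = {1, 2, 4, 9, 14, 19, 21, 24, 29}


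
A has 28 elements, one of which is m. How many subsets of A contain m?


Subsets of A containing m correspond to subsets of A \ {m}, which has 27 elements.
Count = 2^(n-1) = 2^27
= 134217728

Number of subsets containing m = 134217728


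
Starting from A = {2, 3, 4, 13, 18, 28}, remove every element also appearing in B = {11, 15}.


A \ B = elements in A but not in B
A = {2, 3, 4, 13, 18, 28}
B = {11, 15}
Remove from A any elements in B
A \ B = {2, 3, 4, 13, 18, 28}

A \ B = {2, 3, 4, 13, 18, 28}


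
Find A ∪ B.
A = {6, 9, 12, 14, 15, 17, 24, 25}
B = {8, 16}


A ∪ B = all elements in A or B (or both)
A = {6, 9, 12, 14, 15, 17, 24, 25}
B = {8, 16}
A ∪ B = {6, 8, 9, 12, 14, 15, 16, 17, 24, 25}

A ∪ B = {6, 8, 9, 12, 14, 15, 16, 17, 24, 25}


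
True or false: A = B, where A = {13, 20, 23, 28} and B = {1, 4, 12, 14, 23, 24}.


Two sets are equal iff they have exactly the same elements.
A = {13, 20, 23, 28}
B = {1, 4, 12, 14, 23, 24}
Differences: {1, 4, 12, 13, 14, 20, 24, 28}
A ≠ B

No, A ≠ B


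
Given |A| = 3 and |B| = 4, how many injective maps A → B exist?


An injection sends each of |A| = 3 inputs to a distinct output in B.
# injections = |B|·(|B|-1)·…·(|B|-|A|+1) = 4! / (4 - 3)!
= 4 × 3 × 2
= 24

Number of injections = 24


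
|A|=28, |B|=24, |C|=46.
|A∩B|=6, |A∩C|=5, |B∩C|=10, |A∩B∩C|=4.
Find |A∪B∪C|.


|A∪B∪C| = |A|+|B|+|C| - |A∩B|-|A∩C|-|B∩C| + |A∩B∩C|
= 28+24+46 - 6-5-10 + 4
= 98 - 21 + 4
= 81

|A ∪ B ∪ C| = 81


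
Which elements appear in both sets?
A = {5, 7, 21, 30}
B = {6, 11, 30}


A ∩ B = elements in both A and B
A = {5, 7, 21, 30}
B = {6, 11, 30}
A ∩ B = {30}

A ∩ B = {30}


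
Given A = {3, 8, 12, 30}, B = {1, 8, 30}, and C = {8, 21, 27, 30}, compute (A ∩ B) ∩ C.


A ∩ B = {8, 30}
(A ∩ B) ∩ C = {8, 30}

A ∩ B ∩ C = {8, 30}


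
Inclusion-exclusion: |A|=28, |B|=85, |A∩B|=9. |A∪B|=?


|A ∪ B| = |A| + |B| - |A ∩ B|
= 28 + 85 - 9
= 104

|A ∪ B| = 104


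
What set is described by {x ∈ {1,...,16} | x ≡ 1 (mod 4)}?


Checking each candidate:
Condition: x in {1,...,16} with x ≡ 1 (mod 4)
Result = {1, 5, 9, 13}

{1, 5, 9, 13}


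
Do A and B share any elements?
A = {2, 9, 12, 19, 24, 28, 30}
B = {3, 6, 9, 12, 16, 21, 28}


Disjoint means A ∩ B = ∅.
A ∩ B = {9, 12, 28}
A ∩ B ≠ ∅, so A and B are NOT disjoint.

Yes — A and B share the element(s) of A ∩ B = {9, 12, 28}, so they are not disjoint


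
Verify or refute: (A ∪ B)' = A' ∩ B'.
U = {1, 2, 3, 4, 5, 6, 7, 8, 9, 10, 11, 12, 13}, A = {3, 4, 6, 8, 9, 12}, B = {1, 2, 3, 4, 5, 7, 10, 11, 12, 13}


LHS: A ∪ B = {1, 2, 3, 4, 5, 6, 7, 8, 9, 10, 11, 12, 13}
(A ∪ B)' = U \ (A ∪ B) = ∅
A' = {1, 2, 5, 7, 10, 11, 13}, B' = {6, 8, 9}
Claimed RHS: A' ∩ B' = ∅
Identity is VALID: LHS = RHS = ∅ ✓

Identity is valid. (A ∪ B)' = A' ∩ B' = ∅


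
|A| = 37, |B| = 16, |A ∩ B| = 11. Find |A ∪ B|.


|A ∪ B| = |A| + |B| - |A ∩ B|
= 37 + 16 - 11
= 42

|A ∪ B| = 42


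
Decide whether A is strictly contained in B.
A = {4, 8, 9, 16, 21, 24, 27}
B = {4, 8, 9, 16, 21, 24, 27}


A ⊂ B requires: A ⊆ B AND A ≠ B.
A ⊆ B? Yes
A = B? Yes
A = B, so A is not a PROPER subset.

No, A is not a proper subset of B


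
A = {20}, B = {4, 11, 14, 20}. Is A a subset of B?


A ⊆ B means every element of A is in B.
All elements of A are in B.
So A ⊆ B.

Yes, A ⊆ B


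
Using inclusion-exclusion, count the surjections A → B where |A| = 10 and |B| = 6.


n = |A| = 10, k = |B| = 6. Surjections via inclusion-exclusion:
S(n,k) = Σ(-1)^i × C(k,i) × (k-i)^n, i=0 to k
i=0: (-1)^0×C(6,0)×6^10 = 60466176
i=1: (-1)^1×C(6,1)×5^10 = -58593750
i=2: (-1)^2×C(6,2)×4^10 = 15728640
i=3: (-1)^3×C(6,3)×3^10 = -1180980
i=4: (-1)^4×C(6,4)×2^10 = 15360
i=5: (-1)^5×C(6,5)×1^10 = -6
i=6: (-1)^6×C(6,6)×0^10 = 0
Total = 16435440

Number of surjections = 16435440


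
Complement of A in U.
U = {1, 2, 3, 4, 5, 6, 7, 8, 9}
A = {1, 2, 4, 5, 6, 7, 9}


Aᶜ = U \ A = elements in U but not in A
U = {1, 2, 3, 4, 5, 6, 7, 8, 9}
A = {1, 2, 4, 5, 6, 7, 9}
Aᶜ = {3, 8}

Aᶜ = {3, 8}


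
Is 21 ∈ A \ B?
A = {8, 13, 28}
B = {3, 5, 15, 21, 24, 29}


A = {8, 13, 28}, B = {3, 5, 15, 21, 24, 29}
A \ B = elements in A but not in B
A \ B = {8, 13, 28}
Checking if 21 ∈ A \ B
21 is not in A \ B → False

21 ∉ A \ B


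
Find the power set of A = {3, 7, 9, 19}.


|A| = 4, so |P(A)| = 2^4 = 16
Enumerate subsets by cardinality (0 to 4):
∅, {3}, {7}, {9}, {19}, {3, 7}, {3, 9}, {3, 19}, {7, 9}, {7, 19}, {9, 19}, {3, 7, 9}, {3, 7, 19}, {3, 9, 19}, {7, 9, 19}, {3, 7, 9, 19}

P(A) has 16 subsets: ∅, {3}, {7}, {9}, {19}, {3, 7}, {3, 9}, {3, 19}, {7, 9}, {7, 19}, {9, 19}, {3, 7, 9}, {3, 7, 19}, {3, 9, 19}, {7, 9, 19}, {3, 7, 9, 19}
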